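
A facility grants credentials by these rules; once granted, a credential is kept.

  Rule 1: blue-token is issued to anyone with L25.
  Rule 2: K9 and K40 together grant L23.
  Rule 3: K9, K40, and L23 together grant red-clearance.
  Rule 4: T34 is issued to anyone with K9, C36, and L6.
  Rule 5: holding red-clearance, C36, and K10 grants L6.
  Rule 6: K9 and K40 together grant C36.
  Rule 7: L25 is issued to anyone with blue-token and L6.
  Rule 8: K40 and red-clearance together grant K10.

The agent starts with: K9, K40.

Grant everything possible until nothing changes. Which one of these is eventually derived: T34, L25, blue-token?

Holding K9 and K40 grants L23 (Rule 2).
Holding K9 and K40 grants C36 (Rule 6).
Holding K9, K40, and L23 grants red-clearance (Rule 3).
Holding K40 and red-clearance grants K10 (Rule 8).
Holding red-clearance, C36, and K10 grants L6 (Rule 5).
Holding K9, C36, and L6 grants T34 (Rule 4).
L25 would need blue-token and L6 (Rule 7), but blue-token is never granted. blue-token would need L25 (Rule 1), but L25 is never granted.

T34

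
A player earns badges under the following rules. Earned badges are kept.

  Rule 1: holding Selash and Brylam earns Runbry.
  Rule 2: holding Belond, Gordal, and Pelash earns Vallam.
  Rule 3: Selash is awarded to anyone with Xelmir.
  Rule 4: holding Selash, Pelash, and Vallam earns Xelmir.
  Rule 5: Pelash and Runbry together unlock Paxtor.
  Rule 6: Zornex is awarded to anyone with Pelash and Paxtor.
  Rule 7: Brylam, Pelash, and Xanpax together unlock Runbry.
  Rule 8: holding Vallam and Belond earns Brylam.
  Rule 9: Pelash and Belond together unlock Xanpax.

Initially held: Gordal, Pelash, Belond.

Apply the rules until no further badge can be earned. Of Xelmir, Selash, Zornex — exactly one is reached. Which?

Zornex

With Pelash and Belond, Xanpax is earned (Rule 9).
With Belond, Gordal, and Pelash, Vallam is earned (Rule 2).
With Vallam and Belond, Brylam is earned (Rule 8).
With Brylam, Pelash, and Xanpax, Runbry is earned (Rule 7).
With Pelash and Runbry, Paxtor is earned (Rule 5).
With Pelash and Paxtor, Zornex is earned (Rule 6).
Xelmir would need Selash, Pelash, and Vallam (Rule 4), but Selash is never earned. Selash would need Xelmir (Rule 3), but Xelmir is never earned.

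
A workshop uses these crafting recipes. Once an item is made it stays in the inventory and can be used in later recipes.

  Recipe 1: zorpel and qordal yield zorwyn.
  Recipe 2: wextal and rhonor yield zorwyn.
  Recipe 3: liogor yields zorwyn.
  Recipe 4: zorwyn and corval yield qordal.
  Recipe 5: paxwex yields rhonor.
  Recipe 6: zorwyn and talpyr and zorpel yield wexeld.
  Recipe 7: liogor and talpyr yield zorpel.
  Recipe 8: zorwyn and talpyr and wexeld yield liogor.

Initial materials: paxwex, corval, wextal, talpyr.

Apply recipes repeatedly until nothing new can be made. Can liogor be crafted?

No

liogor would need zorwyn, talpyr, and wexeld (Recipe 8), but wexeld is never obtained.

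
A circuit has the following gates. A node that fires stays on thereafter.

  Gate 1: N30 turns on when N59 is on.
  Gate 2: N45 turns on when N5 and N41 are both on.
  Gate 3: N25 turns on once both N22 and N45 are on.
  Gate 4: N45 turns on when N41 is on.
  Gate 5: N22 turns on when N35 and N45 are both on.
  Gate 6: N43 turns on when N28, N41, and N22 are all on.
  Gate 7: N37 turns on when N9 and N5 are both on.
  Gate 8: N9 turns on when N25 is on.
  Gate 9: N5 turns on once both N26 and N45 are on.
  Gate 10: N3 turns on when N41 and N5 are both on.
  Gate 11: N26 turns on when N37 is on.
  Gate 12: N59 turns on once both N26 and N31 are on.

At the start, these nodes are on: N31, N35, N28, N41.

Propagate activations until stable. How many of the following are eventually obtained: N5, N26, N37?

0

N5 would need N26 and N45 (Gate 9), but N26 never turns on.
N26 would need N37 (Gate 11), but N37 never turns on.
N37 would need N9 and N5 (Gate 7), but N5 never turns on.
None of the 3 are reached.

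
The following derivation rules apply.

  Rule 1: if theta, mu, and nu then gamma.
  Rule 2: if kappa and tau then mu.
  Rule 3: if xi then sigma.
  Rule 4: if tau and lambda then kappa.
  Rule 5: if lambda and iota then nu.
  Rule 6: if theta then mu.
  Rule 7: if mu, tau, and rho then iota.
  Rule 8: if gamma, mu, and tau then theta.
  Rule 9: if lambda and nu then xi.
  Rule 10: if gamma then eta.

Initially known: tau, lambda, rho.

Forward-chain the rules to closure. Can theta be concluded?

No

theta would need gamma, mu, and tau (Rule 8), but gamma is never established.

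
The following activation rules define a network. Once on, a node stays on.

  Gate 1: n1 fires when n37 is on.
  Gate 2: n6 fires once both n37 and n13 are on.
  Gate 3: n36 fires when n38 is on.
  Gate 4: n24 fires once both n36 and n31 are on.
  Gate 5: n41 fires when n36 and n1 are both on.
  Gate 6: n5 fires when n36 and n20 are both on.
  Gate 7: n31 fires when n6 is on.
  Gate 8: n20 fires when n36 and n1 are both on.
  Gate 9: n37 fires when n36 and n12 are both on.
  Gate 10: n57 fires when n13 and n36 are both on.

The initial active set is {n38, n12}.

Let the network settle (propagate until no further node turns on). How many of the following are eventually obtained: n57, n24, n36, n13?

1

n38 is on, so n36 fires (Gate 3).
n57 would need n13 and n36 (Gate 10), but n13 never turns on.
n24 would need n36 and n31 (Gate 4), but n31 never turns on.
n36: reached.
No rule produces n13, and it is not given.
Reached: n36 — 1 of the 4.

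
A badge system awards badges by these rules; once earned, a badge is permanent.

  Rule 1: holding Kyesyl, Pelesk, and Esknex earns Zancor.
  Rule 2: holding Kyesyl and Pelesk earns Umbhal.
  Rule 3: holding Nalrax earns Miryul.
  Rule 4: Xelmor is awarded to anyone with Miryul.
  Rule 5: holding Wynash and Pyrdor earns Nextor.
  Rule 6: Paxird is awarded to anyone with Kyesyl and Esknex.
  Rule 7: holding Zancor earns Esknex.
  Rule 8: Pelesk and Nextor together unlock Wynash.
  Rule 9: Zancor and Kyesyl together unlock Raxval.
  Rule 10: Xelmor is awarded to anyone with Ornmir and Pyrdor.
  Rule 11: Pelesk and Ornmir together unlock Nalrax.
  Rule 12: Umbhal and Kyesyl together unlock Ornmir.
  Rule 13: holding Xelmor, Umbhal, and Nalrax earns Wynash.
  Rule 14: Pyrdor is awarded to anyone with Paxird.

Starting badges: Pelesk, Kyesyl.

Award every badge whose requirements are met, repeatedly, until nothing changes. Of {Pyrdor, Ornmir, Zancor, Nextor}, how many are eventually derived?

With Kyesyl and Pelesk, Umbhal is earned (Rule 2).
With Umbhal and Kyesyl, Ornmir is earned (Rule 12).
Pyrdor would need Paxird (Rule 14), but Paxird is never earned.
Ornmir: reached.
Zancor would need Kyesyl, Pelesk, and Esknex (Rule 1), but Esknex is never earned.
Nextor would need Wynash and Pyrdor (Rule 5), but Pyrdor is never earned.
Reached: Ornmir — 1 of the 4.

1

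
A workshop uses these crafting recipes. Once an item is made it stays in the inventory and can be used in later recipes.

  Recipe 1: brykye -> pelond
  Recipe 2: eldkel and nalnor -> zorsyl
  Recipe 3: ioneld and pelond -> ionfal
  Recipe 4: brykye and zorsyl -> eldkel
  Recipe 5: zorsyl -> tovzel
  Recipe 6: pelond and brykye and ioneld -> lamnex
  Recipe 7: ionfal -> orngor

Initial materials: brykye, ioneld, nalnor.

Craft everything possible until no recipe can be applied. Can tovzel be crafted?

No

tovzel would need zorsyl (Recipe 5), but zorsyl is never obtained.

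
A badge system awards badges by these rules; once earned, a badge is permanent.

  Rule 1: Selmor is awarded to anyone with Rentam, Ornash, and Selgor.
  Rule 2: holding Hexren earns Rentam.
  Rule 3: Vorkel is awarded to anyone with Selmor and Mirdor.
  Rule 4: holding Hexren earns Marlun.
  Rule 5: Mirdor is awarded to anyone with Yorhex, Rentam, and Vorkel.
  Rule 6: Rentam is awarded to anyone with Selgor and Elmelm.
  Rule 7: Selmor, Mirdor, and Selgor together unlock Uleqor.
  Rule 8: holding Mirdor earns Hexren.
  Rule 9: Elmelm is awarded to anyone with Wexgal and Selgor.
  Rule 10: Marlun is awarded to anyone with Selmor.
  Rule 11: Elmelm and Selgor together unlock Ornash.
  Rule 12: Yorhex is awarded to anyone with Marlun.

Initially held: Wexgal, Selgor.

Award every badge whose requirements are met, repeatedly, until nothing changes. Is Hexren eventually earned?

Hexren would need Mirdor (Rule 8), but Mirdor is never earned.

No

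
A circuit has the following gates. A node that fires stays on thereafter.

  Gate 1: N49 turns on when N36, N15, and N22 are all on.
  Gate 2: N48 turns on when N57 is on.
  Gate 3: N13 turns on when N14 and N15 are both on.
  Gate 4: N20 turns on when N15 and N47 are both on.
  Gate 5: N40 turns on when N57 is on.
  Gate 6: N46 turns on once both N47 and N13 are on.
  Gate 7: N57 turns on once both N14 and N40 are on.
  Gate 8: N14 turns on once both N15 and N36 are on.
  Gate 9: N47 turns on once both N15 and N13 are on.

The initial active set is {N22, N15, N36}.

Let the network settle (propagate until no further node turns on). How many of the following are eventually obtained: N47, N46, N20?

N15 and N36 are on, so N14 turns on (Gate 8).
Gate 3: N14 and N15 on → N13 on.
Gate 9: N15 and N13 on → N47 on.
Gate 6: N47 and N13 on → N46 on.
Gate 4: N15 and N47 on → N20 on.
N47: reached.
N46: reached.
N20: reached.
All 3 are reached.

3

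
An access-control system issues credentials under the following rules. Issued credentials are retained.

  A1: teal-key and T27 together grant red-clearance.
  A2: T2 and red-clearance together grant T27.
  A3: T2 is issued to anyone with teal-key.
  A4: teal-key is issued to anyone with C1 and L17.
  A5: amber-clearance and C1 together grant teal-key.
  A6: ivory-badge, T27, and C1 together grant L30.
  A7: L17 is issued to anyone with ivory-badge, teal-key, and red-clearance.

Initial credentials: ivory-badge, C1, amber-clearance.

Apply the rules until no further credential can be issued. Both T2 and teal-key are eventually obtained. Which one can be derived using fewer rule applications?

teal-key

teal-key: Holding amber-clearance and C1 grants teal-key (A5). [1 rule application]
T2: Holding amber-clearance and C1 grants teal-key (A5). Holding teal-key grants T2 (A3). [2 rule applications]
teal-key needs fewer.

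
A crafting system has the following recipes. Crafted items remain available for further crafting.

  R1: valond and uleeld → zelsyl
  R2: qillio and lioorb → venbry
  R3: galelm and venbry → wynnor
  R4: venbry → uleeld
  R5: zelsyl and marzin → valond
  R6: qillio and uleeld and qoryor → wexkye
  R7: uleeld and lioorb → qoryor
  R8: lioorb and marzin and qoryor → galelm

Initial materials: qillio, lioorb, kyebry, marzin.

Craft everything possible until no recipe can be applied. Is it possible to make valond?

No

valond would need zelsyl and marzin (R5), but zelsyl is never obtained.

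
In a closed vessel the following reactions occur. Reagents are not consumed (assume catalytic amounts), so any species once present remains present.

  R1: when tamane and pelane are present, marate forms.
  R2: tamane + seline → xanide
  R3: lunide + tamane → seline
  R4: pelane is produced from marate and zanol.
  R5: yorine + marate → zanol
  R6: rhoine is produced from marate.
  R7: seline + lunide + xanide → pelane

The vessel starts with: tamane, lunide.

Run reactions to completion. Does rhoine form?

lunide and tamane present → seline forms (R3).
tamane and seline present → xanide forms (R2).
seline, lunide, and xanide present → pelane forms (R7).
tamane and pelane present → marate forms (R1).
marate present → rhoine forms (R6).

Yes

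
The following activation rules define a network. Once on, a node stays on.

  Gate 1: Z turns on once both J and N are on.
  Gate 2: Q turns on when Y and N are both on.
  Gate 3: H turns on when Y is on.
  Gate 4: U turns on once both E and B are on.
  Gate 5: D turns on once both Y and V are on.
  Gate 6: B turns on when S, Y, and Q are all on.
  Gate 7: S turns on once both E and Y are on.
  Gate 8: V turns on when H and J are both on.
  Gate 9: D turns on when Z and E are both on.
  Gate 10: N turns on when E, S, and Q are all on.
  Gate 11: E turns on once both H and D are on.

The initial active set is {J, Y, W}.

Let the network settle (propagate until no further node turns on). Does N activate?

N would need E, S, and Q (Gate 10), but Q never turns on.

No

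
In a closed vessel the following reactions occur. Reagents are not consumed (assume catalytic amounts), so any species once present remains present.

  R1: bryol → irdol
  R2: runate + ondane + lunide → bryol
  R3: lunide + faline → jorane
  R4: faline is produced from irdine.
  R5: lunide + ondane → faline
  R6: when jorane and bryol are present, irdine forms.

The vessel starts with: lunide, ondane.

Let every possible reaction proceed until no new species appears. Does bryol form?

No

bryol would need runate, ondane, and lunide (R2), but runate never forms.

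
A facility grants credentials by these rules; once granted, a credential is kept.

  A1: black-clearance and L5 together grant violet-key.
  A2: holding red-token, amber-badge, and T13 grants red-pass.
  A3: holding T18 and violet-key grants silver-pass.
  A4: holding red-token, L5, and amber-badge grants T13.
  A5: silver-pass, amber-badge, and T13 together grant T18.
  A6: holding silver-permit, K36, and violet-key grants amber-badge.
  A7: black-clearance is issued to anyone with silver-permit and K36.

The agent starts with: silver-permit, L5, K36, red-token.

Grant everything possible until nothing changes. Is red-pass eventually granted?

Yes

Holding silver-permit and K36 grants black-clearance (A7).
Holding black-clearance and L5 grants violet-key (A1).
Holding silver-permit, K36, and violet-key grants amber-badge (A6).
Holding red-token, L5, and amber-badge grants T13 (A4).
Holding red-token, amber-badge, and T13 grants red-pass (A2).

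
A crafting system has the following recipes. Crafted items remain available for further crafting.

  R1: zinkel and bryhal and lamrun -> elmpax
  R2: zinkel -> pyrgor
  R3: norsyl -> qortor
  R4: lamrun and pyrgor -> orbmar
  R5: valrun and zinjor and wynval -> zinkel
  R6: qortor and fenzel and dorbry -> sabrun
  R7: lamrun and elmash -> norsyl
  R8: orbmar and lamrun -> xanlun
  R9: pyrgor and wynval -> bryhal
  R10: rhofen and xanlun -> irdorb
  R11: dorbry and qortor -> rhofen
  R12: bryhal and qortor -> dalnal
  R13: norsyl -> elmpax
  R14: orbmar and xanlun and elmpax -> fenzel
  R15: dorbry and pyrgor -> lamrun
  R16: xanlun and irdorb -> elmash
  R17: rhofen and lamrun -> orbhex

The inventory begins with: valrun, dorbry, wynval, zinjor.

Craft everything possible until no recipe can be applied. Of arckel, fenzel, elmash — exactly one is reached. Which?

valrun and zinjor and wynval -> zinkel (R5).
Using R2, zinkel makes pyrgor.
dorbry and pyrgor -> lamrun (R15).
Using R9, pyrgor and wynval make bryhal.
lamrun and pyrgor -> orbmar (R4).
Using R1, zinkel, bryhal, and lamrun make elmpax.
Using R8, orbmar and lamrun make xanlun.
orbmar and xanlun and elmpax -> fenzel (R14).
No rule produces arckel, and it is not given. elmash would need xanlun and irdorb (R16), but irdorb is never obtained.

fenzel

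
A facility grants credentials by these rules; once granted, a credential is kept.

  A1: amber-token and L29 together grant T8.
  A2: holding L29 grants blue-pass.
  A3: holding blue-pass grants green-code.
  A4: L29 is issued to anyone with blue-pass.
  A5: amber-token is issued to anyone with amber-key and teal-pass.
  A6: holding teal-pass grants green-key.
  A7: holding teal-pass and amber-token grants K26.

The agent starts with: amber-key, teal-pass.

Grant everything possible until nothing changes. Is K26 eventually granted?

Holding amber-key and teal-pass grants amber-token (A5).
Holding teal-pass and amber-token grants K26 (A7).

Yes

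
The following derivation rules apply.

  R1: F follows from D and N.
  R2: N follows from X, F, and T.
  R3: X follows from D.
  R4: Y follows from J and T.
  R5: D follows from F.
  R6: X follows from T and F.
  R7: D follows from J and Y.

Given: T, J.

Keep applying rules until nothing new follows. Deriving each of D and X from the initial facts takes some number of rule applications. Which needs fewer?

D: J and T hold, so Y follows (R4). J and Y hold, so D follows (R7). [2 rule applications]
X: From J and T, R4 gives Y. J and Y hold, so D follows (R7). From D, R3 gives X. [3 rule applications]
D needs fewer.

D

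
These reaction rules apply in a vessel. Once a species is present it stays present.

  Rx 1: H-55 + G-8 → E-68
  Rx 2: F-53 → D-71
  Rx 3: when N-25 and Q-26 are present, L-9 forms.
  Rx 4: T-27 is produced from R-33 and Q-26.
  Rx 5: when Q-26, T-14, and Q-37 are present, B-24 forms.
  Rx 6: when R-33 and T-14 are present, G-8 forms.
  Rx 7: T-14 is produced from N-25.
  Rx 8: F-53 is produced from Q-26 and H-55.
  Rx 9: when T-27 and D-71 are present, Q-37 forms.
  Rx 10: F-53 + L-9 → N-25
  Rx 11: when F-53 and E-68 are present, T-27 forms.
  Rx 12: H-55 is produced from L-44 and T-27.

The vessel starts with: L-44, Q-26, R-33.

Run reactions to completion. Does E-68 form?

E-68 would need H-55 and G-8 (Rx 1), but G-8 never forms.

No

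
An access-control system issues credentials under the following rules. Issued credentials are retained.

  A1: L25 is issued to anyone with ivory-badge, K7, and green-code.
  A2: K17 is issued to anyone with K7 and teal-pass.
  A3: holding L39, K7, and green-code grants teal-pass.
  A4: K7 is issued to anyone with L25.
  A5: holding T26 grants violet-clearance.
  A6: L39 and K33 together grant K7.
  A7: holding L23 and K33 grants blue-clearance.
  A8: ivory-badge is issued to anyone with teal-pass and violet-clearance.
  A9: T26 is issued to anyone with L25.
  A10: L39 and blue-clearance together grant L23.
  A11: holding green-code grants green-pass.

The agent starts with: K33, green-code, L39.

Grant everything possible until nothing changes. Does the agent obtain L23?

L23 would need L39 and blue-clearance (A10), but blue-clearance is never granted.

No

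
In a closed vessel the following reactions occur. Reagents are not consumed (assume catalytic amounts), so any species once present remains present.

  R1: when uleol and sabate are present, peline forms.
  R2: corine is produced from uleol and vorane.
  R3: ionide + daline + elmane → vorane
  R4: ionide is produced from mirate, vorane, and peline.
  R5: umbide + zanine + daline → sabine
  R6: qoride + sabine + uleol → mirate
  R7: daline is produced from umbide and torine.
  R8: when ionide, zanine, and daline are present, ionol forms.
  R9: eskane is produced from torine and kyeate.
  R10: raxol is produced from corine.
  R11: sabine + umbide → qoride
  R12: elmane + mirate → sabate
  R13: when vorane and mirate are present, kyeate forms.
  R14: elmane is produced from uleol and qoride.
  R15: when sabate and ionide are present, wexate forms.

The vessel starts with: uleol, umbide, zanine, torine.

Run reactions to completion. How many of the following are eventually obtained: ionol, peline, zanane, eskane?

1

umbide and torine present → daline forms (R7).
umbide, zanine, and daline present → sabine forms (R5).
sabine and umbide present → qoride forms (R11).
qoride, sabine, and uleol present → mirate forms (R6).
uleol and qoride present → elmane forms (R14).
elmane and mirate present → sabate forms (R12).
uleol and sabate present → peline forms (R1).
ionol would need ionide, zanine, and daline (R8), but ionide never forms.
peline: reached.
No rule produces zanane, and it is not given.
eskane would need torine and kyeate (R9), but kyeate never forms.
Reached: peline — 1 of the 4.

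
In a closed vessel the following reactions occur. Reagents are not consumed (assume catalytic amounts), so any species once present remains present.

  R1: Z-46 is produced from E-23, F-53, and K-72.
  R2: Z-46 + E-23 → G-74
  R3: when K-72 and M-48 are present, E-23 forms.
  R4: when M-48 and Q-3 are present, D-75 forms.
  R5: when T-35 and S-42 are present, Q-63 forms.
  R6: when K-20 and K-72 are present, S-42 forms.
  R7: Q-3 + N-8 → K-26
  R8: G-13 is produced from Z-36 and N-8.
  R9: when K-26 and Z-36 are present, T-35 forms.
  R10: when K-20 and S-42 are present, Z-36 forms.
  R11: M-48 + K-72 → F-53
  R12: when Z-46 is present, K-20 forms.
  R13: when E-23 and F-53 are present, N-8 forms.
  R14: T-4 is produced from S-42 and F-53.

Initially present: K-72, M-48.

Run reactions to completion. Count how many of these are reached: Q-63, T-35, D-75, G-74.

K-72 and M-48 present → E-23 forms (R3).
M-48 and K-72 present → F-53 forms (R11).
E-23, F-53, and K-72 present → Z-46 forms (R1).
Z-46 and E-23 present → G-74 forms (R2).
Q-63 would need T-35 and S-42 (R5), but T-35 never forms.
T-35 would need K-26 and Z-36 (R9), but K-26 never forms.
D-75 would need M-48 and Q-3 (R4), but Q-3 never forms.
G-74: reached.
Reached: G-74 — 1 of the 4.

1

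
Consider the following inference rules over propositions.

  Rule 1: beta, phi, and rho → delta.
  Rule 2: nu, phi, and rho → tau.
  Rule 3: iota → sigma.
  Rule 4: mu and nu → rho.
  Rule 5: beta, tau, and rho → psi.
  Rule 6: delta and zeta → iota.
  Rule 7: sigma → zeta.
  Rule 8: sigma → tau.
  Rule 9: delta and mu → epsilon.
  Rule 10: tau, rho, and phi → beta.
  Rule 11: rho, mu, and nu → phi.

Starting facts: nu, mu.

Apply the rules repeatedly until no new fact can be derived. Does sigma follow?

No

sigma would need iota (Rule 3), but iota is never established.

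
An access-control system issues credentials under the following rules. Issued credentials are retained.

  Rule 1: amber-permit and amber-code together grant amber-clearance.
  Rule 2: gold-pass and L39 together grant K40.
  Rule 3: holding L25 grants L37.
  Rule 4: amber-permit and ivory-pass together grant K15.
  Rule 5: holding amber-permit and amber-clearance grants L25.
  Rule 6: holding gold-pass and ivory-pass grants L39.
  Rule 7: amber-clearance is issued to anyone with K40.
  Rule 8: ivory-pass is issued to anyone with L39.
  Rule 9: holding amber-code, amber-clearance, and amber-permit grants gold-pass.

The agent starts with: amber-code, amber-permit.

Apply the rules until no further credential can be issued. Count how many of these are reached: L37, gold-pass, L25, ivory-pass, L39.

Holding amber-permit and amber-code grants amber-clearance (Rule 1).
Holding amber-code, amber-clearance, and amber-permit grants gold-pass (Rule 9).
Holding amber-permit and amber-clearance grants L25 (Rule 5).
Holding L25 grants L37 (Rule 3).
L37: reached.
gold-pass: reached.
L25: reached.
ivory-pass would need L39 (Rule 8), but L39 is never granted.
L39 would need gold-pass and ivory-pass (Rule 6), but ivory-pass is never granted.
Reached: L37, gold-pass, and L25 — 3 of the 5.

3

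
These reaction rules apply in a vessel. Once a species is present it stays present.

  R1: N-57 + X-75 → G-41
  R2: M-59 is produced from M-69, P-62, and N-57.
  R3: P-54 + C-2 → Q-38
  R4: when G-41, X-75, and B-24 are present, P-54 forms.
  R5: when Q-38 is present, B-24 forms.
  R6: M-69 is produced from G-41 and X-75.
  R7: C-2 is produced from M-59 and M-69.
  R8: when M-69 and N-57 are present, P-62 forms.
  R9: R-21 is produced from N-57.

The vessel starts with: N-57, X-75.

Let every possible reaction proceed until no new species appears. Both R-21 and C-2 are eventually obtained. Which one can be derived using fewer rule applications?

R-21

R-21: N-57 present → R-21 forms (R9). [1 rule application]
C-2: N-57 and X-75 present → G-41 forms (R1). G-41 and X-75 present → M-69 forms (R6). M-69 and N-57 present → P-62 forms (R8). M-69, P-62, and N-57 present → M-59 forms (R2). M-59 and M-69 present → C-2 forms (R7). [5 rule applications]
R-21 needs fewer.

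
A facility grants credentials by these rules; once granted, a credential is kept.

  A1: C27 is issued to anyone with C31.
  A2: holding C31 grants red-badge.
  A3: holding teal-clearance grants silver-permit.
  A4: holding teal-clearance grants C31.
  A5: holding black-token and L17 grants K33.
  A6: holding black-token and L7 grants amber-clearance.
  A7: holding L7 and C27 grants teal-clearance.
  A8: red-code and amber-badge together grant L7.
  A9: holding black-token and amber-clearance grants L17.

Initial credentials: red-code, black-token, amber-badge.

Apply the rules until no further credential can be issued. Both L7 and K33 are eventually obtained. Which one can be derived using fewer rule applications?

L7

L7: Holding red-code and amber-badge grants L7 (A8). [1 rule application]
K33: Holding red-code and amber-badge grants L7 (A8). Holding black-token and L7 grants amber-clearance (A6). Holding black-token and amber-clearance grants L17 (A9). Holding black-token and L17 grants K33 (A5). [4 rule applications]
L7 needs fewer.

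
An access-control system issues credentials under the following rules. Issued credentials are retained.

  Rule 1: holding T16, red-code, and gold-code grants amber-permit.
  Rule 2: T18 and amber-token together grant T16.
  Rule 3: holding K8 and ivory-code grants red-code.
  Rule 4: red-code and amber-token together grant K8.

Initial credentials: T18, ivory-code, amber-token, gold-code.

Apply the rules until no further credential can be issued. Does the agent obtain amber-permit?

No

amber-permit would need T16, red-code, and gold-code (Rule 1), but red-code is never granted.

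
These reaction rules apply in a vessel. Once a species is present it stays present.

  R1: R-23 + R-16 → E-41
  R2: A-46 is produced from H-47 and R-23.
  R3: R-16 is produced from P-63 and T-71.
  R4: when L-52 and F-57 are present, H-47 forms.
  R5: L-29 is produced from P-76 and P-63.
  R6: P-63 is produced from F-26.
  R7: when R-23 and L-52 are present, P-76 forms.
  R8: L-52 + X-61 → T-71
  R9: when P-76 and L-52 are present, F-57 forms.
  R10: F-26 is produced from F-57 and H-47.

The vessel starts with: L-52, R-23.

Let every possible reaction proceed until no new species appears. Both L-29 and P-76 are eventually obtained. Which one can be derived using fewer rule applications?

P-76: R-23 and L-52 present → P-76 forms (R7). [1 rule application]
L-29: R-23 and L-52 present → P-76 forms (R7). P-76 and L-52 present → F-57 forms (R9). L-52 and F-57 present → H-47 forms (R4). F-57 and H-47 present → F-26 forms (R10). F-26 present → P-63 forms (R6). P-76 and P-63 present → L-29 forms (R5). [6 rule applications]
P-76 needs fewer.

P-76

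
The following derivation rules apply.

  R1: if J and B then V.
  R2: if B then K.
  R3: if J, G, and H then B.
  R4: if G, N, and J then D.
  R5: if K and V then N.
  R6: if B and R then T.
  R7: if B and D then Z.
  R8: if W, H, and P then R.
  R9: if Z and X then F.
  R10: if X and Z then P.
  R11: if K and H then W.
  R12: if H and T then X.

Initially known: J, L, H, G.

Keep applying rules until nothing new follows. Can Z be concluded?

From J, G, and H, R3 gives B.
J and B hold, so V follows (R1).
B holds, so K follows (R2).
K and V hold, so N follows (R5).
From G, N, and J, R4 gives D.
From B and D, R7 gives Z.

Yes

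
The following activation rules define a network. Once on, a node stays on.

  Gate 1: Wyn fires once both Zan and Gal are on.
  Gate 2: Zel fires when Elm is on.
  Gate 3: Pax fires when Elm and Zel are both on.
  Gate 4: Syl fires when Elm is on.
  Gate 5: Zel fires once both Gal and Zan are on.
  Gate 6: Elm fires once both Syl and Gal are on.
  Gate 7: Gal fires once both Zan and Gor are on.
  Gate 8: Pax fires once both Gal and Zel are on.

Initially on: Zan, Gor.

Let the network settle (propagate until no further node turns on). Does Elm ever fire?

Elm would need Syl and Gal (Gate 6), but Syl never turns on.

No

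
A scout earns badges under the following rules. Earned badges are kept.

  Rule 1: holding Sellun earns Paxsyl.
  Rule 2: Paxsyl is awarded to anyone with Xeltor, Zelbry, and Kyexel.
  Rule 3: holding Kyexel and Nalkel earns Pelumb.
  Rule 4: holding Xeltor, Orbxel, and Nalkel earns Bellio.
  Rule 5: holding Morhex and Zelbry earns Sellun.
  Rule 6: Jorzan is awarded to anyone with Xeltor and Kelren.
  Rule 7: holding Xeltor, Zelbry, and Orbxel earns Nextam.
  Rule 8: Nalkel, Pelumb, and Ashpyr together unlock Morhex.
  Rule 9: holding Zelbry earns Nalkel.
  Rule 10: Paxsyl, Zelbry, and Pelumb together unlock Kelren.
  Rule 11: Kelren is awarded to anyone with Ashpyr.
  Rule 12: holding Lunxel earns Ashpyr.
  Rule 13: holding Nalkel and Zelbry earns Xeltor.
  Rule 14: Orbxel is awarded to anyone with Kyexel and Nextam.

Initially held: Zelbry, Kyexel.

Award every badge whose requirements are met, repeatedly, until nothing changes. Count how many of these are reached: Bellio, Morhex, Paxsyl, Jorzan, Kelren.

3

With Zelbry, Nalkel is earned (Rule 9).
With Nalkel and Zelbry, Xeltor is earned (Rule 13).
With Kyexel and Nalkel, Pelumb is earned (Rule 3).
With Xeltor, Zelbry, and Kyexel, Paxsyl is earned (Rule 2).
With Paxsyl, Zelbry, and Pelumb, Kelren is earned (Rule 10).
With Xeltor and Kelren, Jorzan is earned (Rule 6).
Bellio would need Xeltor, Orbxel, and Nalkel (Rule 4), but Orbxel is never earned.
Morhex would need Nalkel, Pelumb, and Ashpyr (Rule 8), but Ashpyr is never earned.
Paxsyl: reached.
Jorzan: reached.
Kelren: reached.
Reached: Paxsyl, Jorzan, and Kelren — 3 of the 5.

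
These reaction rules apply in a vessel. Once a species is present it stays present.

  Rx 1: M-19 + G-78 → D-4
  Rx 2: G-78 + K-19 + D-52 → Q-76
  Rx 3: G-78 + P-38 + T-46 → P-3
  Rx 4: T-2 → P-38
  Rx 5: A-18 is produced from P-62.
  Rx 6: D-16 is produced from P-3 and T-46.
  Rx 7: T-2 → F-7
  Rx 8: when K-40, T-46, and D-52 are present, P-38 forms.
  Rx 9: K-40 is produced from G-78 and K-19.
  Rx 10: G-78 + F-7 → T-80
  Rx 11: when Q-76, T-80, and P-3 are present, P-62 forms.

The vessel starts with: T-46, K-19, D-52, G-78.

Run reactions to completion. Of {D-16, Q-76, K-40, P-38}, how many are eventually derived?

4

G-78 and K-19 present → K-40 forms (Rx 9).
G-78, K-19, and D-52 present → Q-76 forms (Rx 2).
K-40, T-46, and D-52 present → P-38 forms (Rx 8).
G-78, P-38, and T-46 present → P-3 forms (Rx 3).
P-3 and T-46 present → D-16 forms (Rx 6).
D-16: reached.
Q-76: reached.
K-40: reached.
P-38: reached.
All 4 are reached.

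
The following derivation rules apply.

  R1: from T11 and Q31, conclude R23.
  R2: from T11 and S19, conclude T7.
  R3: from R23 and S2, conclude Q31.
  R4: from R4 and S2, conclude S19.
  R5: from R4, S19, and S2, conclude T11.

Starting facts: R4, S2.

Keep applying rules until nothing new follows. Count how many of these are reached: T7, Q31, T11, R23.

R4 and S2 hold, so S19 follows (R4).
R4, S19, and S2 hold, so T11 follows (R5).
From T11 and S19, R2 gives T7.
T7: reached.
Q31 would need R23 and S2 (R3), but R23 is never established.
T11: reached.
R23 would need T11 and Q31 (R1), but Q31 is never established.
Reached: T7 and T11 — 2 of the 4.

2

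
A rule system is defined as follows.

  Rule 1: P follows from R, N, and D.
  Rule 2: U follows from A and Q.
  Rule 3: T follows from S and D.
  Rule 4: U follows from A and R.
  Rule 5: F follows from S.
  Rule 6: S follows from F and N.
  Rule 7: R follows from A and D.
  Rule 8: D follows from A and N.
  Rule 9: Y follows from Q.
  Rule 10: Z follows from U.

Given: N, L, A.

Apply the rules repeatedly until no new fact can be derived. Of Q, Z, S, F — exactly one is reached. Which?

Z

From A and N, Rule 8 gives D.
A and D hold, so R follows (Rule 7).
From A and R, Rule 4 gives U.
U holds, so Z follows (Rule 10).
F would need S (Rule 5), but S is never established. No rule produces Q, and it is not given. S would need F and N (Rule 6), but F is never established.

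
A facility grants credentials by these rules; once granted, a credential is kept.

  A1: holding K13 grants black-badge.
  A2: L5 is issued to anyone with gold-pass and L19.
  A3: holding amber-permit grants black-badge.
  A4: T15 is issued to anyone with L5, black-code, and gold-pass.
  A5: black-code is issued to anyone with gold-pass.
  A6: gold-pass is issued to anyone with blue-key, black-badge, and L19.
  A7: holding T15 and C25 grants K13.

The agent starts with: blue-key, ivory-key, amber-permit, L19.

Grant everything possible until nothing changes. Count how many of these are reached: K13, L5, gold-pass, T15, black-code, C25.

4

Holding amber-permit grants black-badge (A3).
Holding blue-key, black-badge, and L19 grants gold-pass (A6).
Holding gold-pass grants black-code (A5).
Holding gold-pass and L19 grants L5 (A2).
Holding L5, black-code, and gold-pass grants T15 (A4).
K13 would need T15 and C25 (A7), but C25 is never granted.
L5: reached.
gold-pass: reached.
T15: reached.
black-code: reached.
No rule produces C25, and it is not given.
Reached: L5, gold-pass, T15, and black-code — 4 of the 6.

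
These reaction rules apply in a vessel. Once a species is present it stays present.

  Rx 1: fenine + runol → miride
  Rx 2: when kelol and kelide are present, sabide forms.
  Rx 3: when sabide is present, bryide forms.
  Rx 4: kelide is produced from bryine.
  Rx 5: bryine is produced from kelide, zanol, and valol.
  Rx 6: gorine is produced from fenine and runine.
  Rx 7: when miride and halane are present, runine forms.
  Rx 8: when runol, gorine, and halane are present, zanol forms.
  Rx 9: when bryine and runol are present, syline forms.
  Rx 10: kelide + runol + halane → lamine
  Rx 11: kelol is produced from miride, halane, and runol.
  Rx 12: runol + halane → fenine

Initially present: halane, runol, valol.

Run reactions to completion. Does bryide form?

bryide would need sabide (Rx 3), but sabide never forms.

No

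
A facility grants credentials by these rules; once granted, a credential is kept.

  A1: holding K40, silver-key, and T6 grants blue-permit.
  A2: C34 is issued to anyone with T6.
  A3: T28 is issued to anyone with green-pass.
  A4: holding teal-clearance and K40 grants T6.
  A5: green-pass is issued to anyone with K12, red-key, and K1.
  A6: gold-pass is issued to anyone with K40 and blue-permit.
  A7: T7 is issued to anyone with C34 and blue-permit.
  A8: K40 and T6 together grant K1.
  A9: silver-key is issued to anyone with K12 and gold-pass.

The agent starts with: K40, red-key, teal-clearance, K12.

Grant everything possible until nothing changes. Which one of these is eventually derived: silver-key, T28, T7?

Holding teal-clearance and K40 grants T6 (A4).
Holding K40 and T6 grants K1 (A8).
Holding K12, red-key, and K1 grants green-pass (A5).
Holding green-pass grants T28 (A3).
T7 would need C34 and blue-permit (A7), but blue-permit is never granted. silver-key would need K12 and gold-pass (A9), but gold-pass is never granted.

T28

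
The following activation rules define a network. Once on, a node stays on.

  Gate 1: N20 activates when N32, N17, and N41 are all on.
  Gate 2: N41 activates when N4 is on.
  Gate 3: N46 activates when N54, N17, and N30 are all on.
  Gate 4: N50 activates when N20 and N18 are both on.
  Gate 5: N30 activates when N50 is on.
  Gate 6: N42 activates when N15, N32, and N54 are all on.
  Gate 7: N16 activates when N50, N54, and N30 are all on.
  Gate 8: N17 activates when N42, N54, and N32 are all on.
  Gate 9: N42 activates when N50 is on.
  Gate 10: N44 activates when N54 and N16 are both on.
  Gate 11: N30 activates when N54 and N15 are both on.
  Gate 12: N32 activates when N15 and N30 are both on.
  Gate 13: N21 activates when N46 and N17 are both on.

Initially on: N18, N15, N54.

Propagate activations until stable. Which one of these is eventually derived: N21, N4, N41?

N21

Gate 11: N54 and N15 on → N30 on.
Gate 12: N15 and N30 on → N32 on.
N15, N32, and N54 are on, so N42 activates (Gate 6).
Gate 8: N42, N54, and N32 on → N17 on.
Gate 3: N54, N17, and N30 on → N46 on.
N46 and N17 are on, so N21 activates (Gate 13).
No rule produces N4, and it is not given. N41 would need N4 (Gate 2), but N4 never turns on.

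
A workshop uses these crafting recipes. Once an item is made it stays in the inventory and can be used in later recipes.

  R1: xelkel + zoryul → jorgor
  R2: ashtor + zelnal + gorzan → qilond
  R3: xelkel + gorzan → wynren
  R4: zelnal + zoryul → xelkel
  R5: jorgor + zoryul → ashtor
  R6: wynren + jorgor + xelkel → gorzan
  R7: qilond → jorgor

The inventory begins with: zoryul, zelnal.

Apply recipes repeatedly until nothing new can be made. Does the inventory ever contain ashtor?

zelnal + zoryul → xelkel (R4).
Using R1, xelkel and zoryul make jorgor.
Using R5, jorgor and zoryul make ashtor.

Yes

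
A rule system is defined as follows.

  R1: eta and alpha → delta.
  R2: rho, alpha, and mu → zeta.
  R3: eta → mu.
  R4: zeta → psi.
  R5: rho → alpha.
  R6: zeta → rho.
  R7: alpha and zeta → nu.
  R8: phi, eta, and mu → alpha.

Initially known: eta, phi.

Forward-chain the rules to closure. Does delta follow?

eta holds, so mu follows (R3).
From phi, eta, and mu, R8 gives alpha.
From eta and alpha, R1 gives delta.

Yes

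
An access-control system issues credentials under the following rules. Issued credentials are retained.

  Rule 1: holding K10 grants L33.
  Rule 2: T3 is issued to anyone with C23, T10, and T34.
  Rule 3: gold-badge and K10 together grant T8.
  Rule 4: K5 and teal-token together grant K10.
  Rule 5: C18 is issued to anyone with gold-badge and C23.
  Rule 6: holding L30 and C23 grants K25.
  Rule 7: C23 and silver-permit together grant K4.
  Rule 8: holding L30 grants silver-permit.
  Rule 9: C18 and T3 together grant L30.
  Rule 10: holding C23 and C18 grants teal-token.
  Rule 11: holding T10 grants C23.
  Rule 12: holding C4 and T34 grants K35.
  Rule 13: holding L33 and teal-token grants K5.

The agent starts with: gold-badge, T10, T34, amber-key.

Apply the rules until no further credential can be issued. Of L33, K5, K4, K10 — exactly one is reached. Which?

K4

Holding T10 grants C23 (Rule 11).
Holding C23, T10, and T34 grants T3 (Rule 2).
Holding gold-badge and C23 grants C18 (Rule 5).
Holding C18 and T3 grants L30 (Rule 9).
Holding L30 grants silver-permit (Rule 8).
Holding C23 and silver-permit grants K4 (Rule 7).
L33 would need K10 (Rule 1), but K10 is never granted. K10 would need K5 and teal-token (Rule 4), but K5 is never granted. K5 would need L33 and teal-token (Rule 13), but L33 is never granted.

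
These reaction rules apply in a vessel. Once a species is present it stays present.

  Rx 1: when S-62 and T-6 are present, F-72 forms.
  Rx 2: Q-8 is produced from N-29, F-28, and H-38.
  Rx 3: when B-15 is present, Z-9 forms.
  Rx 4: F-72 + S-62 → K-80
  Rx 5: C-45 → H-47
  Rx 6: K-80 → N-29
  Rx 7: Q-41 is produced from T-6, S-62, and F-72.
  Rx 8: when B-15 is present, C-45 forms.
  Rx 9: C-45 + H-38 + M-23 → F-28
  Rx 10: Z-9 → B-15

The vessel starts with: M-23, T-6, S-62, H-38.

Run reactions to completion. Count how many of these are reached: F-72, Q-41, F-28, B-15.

2

S-62 and T-6 present → F-72 forms (Rx 1).
T-6, S-62, and F-72 present → Q-41 forms (Rx 7).
F-72: reached.
Q-41: reached.
F-28 would need C-45, H-38, and M-23 (Rx 9), but C-45 never forms.
B-15 would need Z-9 (Rx 10), but Z-9 never forms.
Reached: F-72 and Q-41 — 2 of the 4.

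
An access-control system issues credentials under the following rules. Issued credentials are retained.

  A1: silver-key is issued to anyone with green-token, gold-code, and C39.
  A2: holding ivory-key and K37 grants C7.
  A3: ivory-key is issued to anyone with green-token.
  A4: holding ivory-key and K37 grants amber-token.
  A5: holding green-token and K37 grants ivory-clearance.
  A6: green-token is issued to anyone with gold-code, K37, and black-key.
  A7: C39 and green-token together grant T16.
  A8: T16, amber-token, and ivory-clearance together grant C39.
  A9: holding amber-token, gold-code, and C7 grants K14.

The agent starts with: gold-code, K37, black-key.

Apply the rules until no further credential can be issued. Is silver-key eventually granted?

No

silver-key would need green-token, gold-code, and C39 (A1), but C39 is never granted.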